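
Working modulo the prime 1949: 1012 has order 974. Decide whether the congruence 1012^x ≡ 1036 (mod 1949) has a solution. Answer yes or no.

no

1036 ∈ ⟨1012⟩ iff 1036^974 ≡ 1 (mod 1949), since |⟨1012⟩| = 974.
1036^974 mod 1949 = 1948.
Since 1948 ≠ 1, 1036 does not lie in the subgroup.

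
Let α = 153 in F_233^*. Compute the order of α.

232

The order of 153 must divide p − 1 = 232 = 2^3 · 29.
Divisors: 1, 2, 4, 8, 29, 58, 116, 232.
Check each in increasing order: 153^1 ≡ 153;  153^2 ≡ 109;  153^4 ≡ 231;  153^8 ≡ 4;  153^29 ≡ 221;  153^58 ≡ 144;  153^116 ≡ 232;  153^232 ≡ 1.
Smallest exponent giving 1 is 232.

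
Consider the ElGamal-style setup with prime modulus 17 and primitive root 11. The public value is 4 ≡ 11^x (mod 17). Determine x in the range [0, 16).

Successive powers of 11 modulo 17:
  11^0=1  11^1=11  11^2=2  11^3=5  11^4=4
So 11^4 ≡ 4 (mod 17), giving x = 4.

4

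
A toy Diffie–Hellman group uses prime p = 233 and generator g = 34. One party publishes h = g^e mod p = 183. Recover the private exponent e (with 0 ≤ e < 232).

170

Baby-step giant-step with m = ceil(sqrt(232)) = 16.
Baby table (34^j mod 233 for j=0..15):
  0:1  1:34  2:224  3:160  4:81  5:191  6:203  7:145
  8:37  9:93  10:133  11:95  12:201  13:77  14:55  15:6
Giant step factor: 34^(-16) ≡ 8 (mod 233).
Scan 183·8^i mod 233 for i = 0, 1, …:
  i=0: 183   i=1: 66   i=2: 62   i=3: 30
  i=4: 7   i=5: 56   i=6: 215   i=7: 89
  i=8: 13   i=9: 104   i=10: 133
Match at i=10, j=10: e = 10·16 + 10 = 170.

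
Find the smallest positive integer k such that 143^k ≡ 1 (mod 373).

372

The order of 143 must divide p − 1 = 372 = 2^2 · 3 · 31.
Divisors: 1, 2, 3, 4, 6, 12, 31, 62, 93, 124, 186, 372.
Check each in increasing order: 143^1 ≡ 143;  143^2 ≡ 307;  143^3 ≡ 260;  143^4 ≡ 253;  143^6 ≡ 87;  143^12 ≡ 109;  143^31 ≡ 200;  143^62 ≡ 89;  143^93 ≡ 269;  143^124 ≡ 88;  143^186 ≡ 372;  143^372 ≡ 1.
Smallest exponent giving 1 is 372.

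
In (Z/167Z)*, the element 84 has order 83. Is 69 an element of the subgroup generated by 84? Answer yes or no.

no

69 ∈ ⟨84⟩ iff 69^83 ≡ 1 (mod 167), since |⟨84⟩| = 83.
69^83 mod 167 = 166.
Since 166 ≠ 1, 69 does not lie in the subgroup.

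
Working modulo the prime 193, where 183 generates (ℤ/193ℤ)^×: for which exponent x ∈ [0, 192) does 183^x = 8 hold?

162

Baby-step giant-step with m = ceil(sqrt(192)) = 14.
Baby table (183^j mod 193 for j=0..13):
  0:1  1:183  2:100  3:158  4:157  5:167  6:67  7:102
  8:138  9:164  10:97  11:188  12:50  13:79
Giant step factor: 183^(-14) ≡ 75 (mod 193).
Scan 8·75^i mod 193 for i = 0, 1, …:
  i=0: 8   i=1: 21   i=2: 31   i=3: 9
  i=4: 96   i=5: 59   i=6: 179   i=7: 108
  i=8: 187   i=9: 129   i=10: 25   i=11: 138
Match at i=11, j=8: x = 11·14 + 8 = 162.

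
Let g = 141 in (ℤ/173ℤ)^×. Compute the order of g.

The order of 141 must divide p − 1 = 172 = 2^2 · 43.
Divisors: 1, 2, 4, 43, 86, 172.
Check each in increasing order: 141^1 ≡ 141;  141^2 ≡ 159;  141^4 ≡ 23;  141^43 ≡ 93;  141^86 ≡ 172;  141^172 ≡ 1.
Smallest exponent giving 1 is 172.

172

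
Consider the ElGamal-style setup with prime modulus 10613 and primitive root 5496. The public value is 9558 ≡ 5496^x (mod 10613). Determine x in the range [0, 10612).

7464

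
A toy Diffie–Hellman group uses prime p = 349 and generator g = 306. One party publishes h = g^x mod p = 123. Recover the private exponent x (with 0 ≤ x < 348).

Baby-step giant-step with m = ceil(sqrt(348)) = 19.
Baby table (306^j mod 349 for j=0..18):
  0:1  1:306  2:104  3:65  4:346  5:129  6:37  7:154
  8:9  9:311  10:238  11:236  12:322  13:114  14:333  15:339
  16:81  17:7  18:48
Giant step factor: 306^(-19) ≡ 128 (mod 349).
Scan 123·128^i mod 349 for i = 0, 1, …:
  i=0: 123   i=1: 39   i=2: 106   i=3: 306
Match at i=3, j=1: x = 3·19 + 1 = 58.

58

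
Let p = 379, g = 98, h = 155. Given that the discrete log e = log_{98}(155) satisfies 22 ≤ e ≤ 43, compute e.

Compute 98^22 mod 379 = 106, then multiply by 98 repeatedly:
  98^22=106  98^23=155
Found 155 at exponent 23.

23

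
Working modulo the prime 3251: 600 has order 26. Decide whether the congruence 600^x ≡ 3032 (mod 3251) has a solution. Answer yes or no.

yes

3032 ∈ ⟨600⟩ iff 3032^26 ≡ 1 (mod 3251), since |⟨600⟩| = 26.
3032^26 mod 3251 = 1.
Since 1 = 1, 3032 lies in the subgroup.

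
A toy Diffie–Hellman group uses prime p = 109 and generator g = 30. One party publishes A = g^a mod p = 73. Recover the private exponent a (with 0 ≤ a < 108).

Baby-step giant-step with m = ceil(sqrt(108)) = 11.
Baby table (30^j mod 109 for j=0..10):
  0:1  1:30  2:28  3:77  4:21  5:85  6:43  7:91
  8:5  9:41  10:31
Giant step factor: 30^(-11) ≡ 47 (mod 109).
Scan 73·47^i mod 109 for i = 0, 1, …:
  i=0: 73   i=1: 52   i=2: 46   i=3: 91
Match at i=3, j=7: a = 3·11 + 7 = 40.

40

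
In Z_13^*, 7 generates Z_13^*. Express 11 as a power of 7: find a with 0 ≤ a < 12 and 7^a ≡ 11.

Successive powers of 7 modulo 13:
  7^0=1  7^1=7  7^2=10  7^3=5  7^4=9  7^5=11
So 7^5 ≡ 11 (mod 13), giving a = 5.

5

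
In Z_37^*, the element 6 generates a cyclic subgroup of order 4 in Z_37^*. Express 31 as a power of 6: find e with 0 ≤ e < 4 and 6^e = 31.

Successive powers of 6 modulo 37:
  6^0=1  6^1=6  6^2=36  6^3=31
So 6^3 ≡ 31 (mod 37), giving e = 3.

3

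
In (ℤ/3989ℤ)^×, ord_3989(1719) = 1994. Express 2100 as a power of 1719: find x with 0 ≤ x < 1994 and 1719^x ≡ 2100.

Baby-step giant-step with m = ceil(sqrt(1994)) = 45.
Baby table (1719^j mod 3989 for j=0..44):
  0:1  1:1719  2:3101  3:1315  4:2711  5:1057  6:1988  7:2788
  8:1783  9:1425  10:329  11:3102  12:3034  13:1823  14:2372  15:710
  16:3845  17:3771  18:224  19:2112  20:538  21:3363  22:936  23:1417
  24:2533  25:2228  26:492  27:80  28:1894  29:762  30:1486  31:1474
  32:791  33:3469  34:3645  35:3025  36:2308  37:2386  38:842  39:3380
  40:2236  41:2277  42:954  43:447  44:2505
Giant step factor: 1719^(-45) ≡ 3662 (mod 3989).
Scan 2100·3662^i mod 3989 for i = 0, 1, …:
  i=0: 2100   i=1: 3397   i=2: 2112
Match at i=2, j=19: x = 2·45 + 19 = 109.

109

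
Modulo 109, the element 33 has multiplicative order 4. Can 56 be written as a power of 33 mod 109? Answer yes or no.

no

⟨33⟩ has order 4; its elements mod 109 are {1, 33, 76, 108}.
56 is not in this set.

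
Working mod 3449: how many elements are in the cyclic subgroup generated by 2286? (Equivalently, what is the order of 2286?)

The order of 2286 must divide p − 1 = 3448 = 2^3 · 431.
Divisors: 1, 2, 4, 8, 431, 862, 1724, 3448.
Check each in increasing order: 2286^1 ≡ 2286;  2286^2 ≡ 561;  2286^4 ≡ 862;  2286^8 ≡ 1509;  2286^431 ≡ 76;  2286^862 ≡ 2327;  2286^1724 ≡ 3448;  2286^3448 ≡ 1.
Smallest exponent giving 1 is 3448.

3448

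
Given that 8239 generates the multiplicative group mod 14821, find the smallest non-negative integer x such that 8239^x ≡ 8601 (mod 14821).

14699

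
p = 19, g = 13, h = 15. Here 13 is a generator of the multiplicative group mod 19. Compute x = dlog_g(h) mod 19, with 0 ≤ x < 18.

13

Successive powers of 13 modulo 19:
  13^0=1  13^1=13  13^2=17  13^3=12  13^4=4  13^5=14
  13^6=11  13^7=10  13^8=16  13^9=18  13^10=6  13^11=2
  13^12=7  13^13=15
So 13^13 ≡ 15 (mod 19), giving x = 13.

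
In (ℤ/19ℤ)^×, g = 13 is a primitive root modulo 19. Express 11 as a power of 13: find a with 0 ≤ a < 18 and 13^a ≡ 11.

6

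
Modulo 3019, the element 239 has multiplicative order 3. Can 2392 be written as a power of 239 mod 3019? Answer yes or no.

2392 ∈ ⟨239⟩ iff 2392^3 ≡ 1 (mod 3019), since |⟨239⟩| = 3.
2392^3 mod 3019 = 410.
Since 410 ≠ 1, 2392 does not lie in the subgroup.

no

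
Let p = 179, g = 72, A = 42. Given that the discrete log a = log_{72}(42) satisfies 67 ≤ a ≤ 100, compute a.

Compute 72^67 mod 179 = 162, then multiply by 72 repeatedly:
  72^67=162  72^68=29  72^69=119  72^70=155  72^71=62
  72^72=168  72^73=103  72^74=77  72^75=174  72^76=177
  72^77=35  72^78=14  72^79=113  72^80=81  72^81=104
  72^82=149  72^83=167  72^84=31  72^85=84  72^86=141
  72^87=128  72^88=87  72^89=178  72^90=107  72^91=7
  72^92=146  72^93=130  72^94=52  72^95=164  72^96=173
  72^97=105  72^98=42
Found 42 at exponent 98.

98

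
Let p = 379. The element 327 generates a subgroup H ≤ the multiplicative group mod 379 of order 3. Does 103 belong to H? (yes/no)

⟨327⟩ has order 3; its elements mod 379 are {1, 51, 327}.
103 is not in this set.

no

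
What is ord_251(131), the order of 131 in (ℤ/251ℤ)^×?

125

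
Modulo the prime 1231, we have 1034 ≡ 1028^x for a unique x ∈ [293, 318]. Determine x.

317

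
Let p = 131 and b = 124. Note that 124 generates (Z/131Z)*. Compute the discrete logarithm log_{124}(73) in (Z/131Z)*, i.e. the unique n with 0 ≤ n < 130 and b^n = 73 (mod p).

117

Baby-step giant-step with m = ceil(sqrt(130)) = 12.
Baby table (124^j mod 131 for j=0..11):
  0:1  1:124  2:49  3:50  4:43  5:92  6:11  7:54
  8:15  9:26  10:80  11:95
Giant step factor: 124^(-12) ≡ 13 (mod 131).
Scan 73·13^i mod 131 for i = 0, 1, …:
  i=0: 73   i=1: 32   i=2: 23   i=3: 37
  i=4: 88   i=5: 96   i=6: 69   i=7: 111
  i=8: 2   i=9: 26
Match at i=9, j=9: n = 9·12 + 9 = 117.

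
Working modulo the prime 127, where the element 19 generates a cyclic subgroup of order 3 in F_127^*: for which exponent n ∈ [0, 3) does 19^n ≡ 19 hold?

1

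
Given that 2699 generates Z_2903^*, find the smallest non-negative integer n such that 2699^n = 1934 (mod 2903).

Baby-step giant-step with m = ceil(sqrt(2902)) = 54.
Baby table (2699^j mod 2903 for j=0..53):
  0:1  1:2699  2:974  3:1611  4:2298  5:1494  6:39  7:753
  8:247  9:1866  10:2532  11:206  12:1521  13:337  14:924  15:199
  16:46  17:2228  18:1259  19:1531  20:1200  21:1955  22:1794  23:2705
  24:2653  25:1649  26:352  27:767  28:294  29:987  30:1862  31:445
  32:2116  33:883  34:2757  35:754  36:43  37:2840  38:1240  39:2504
  40:112  41:376  42:1677  43:446  44:1912  45:1857  46:1465  47:149
  48:1537  49:2879  50:1993  51:2751  52:1978  53:5
Giant step factor: 2699^(-54) ≡ 2866 (mod 2903).
Scan 1934·2866^i mod 2903 for i = 0, 1, …:
  i=0: 1934   i=1: 1017   i=2: 110   i=3: 1736
  i=4: 2537   i=5: 1930   i=6: 1165   i=7: 440
  i=8: 1138   i=9: 1439   i=10: 1914   i=11: 1757
  i=12: 1760   i=13: 1649
Match at i=13, j=25: n = 13·54 + 25 = 727.

727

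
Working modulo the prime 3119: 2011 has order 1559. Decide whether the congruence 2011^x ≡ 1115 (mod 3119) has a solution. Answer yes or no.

1115 ∈ ⟨2011⟩ iff 1115^1559 ≡ 1 (mod 3119), since |⟨2011⟩| = 1559.
1115^1559 mod 3119 = 3118.
Since 3118 ≠ 1, 1115 does not lie in the subgroup.

no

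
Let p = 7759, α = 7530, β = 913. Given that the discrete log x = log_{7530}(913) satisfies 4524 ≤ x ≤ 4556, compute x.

4534

Compute 7530^4524 mod 7759 = 5775, then multiply by 7530 repeatedly:
  7530^4524=5775  7530^4525=4314  7530^4526=5246  7530^4527=1311  7530^4528=2382
  7530^4529=5411  7530^4530=2321  7530^4531=3862  7530^4532=128  7530^4533=1724
  7530^4534=913
Found 913 at exponent 4534.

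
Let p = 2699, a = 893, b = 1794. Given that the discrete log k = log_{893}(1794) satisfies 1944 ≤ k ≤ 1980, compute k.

Compute 893^1944 mod 2699 = 51, then multiply by 893 repeatedly:
  893^1944=51  893^1945=2359  893^1946=1367  893^1947=783  893^1948=178
  893^1949=2412  893^1950=114  893^1951=1939  893^1952=1468  893^1953=1909
  893^1954=1668  893^1955=2375  893^1956=2160  893^1957=1794
Found 1794 at exponent 1957.

1957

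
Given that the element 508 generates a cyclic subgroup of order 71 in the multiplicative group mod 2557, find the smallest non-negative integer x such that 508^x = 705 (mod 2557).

10

Successive powers of 508 modulo 2557:
  508^0=1  508^1=508  508^2=2364  508^3=1679  508^4=1451  508^5=692
  508^6=1227  508^7=1965  508^8=990  508^9=1748  508^10=705
So 508^10 ≡ 705 (mod 2557), giving x = 10.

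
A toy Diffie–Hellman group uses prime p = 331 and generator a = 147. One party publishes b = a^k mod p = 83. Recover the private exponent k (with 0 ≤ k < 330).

Baby-step giant-step with m = ceil(sqrt(330)) = 19.
Baby table (147^j mod 331 for j=0..18):
  0:1  1:147  2:94  3:247  4:230  5:48  6:105  7:209
  8:271  9:117  10:318  11:75  12:102  13:99  14:320  15:38
  16:290  17:262  18:118
Giant step factor: 147^(-19) ≡ 42 (mod 331).
Scan 83·42^i mod 331 for i = 0, 1, …:
  i=0: 83   i=1: 176   i=2: 110   i=3: 317
  i=4: 74   i=5: 129   i=6: 122   i=7: 159
  i=8: 58   i=9: 119     …   i=14: 169
  i=15: 147
Match at i=15, j=1: k = 15·19 + 1 = 286.

286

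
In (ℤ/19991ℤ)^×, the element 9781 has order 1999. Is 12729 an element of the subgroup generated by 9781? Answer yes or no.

yes

12729 ∈ ⟨9781⟩ iff 12729^1999 ≡ 1 (mod 19991), since |⟨9781⟩| = 1999.
12729^1999 mod 19991 = 1.
Since 1 = 1, 12729 lies in the subgroup.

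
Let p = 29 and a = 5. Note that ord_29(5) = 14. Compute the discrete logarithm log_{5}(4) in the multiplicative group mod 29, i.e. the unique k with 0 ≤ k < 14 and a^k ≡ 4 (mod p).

9

Successive powers of 5 modulo 29:
  5^0=1  5^1=5  5^2=25  5^3=9  5^4=16  5^5=22
  5^6=23  5^7=28  5^8=24  5^9=4
So 5^9 ≡ 4 (mod 29), giving k = 9.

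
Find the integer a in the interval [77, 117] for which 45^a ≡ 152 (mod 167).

Compute 45^77 mod 167 = 156, then multiply by 45 repeatedly:
  45^77=156  45^78=6  45^79=103  45^80=126  45^81=159
  45^82=141  45^83=166  45^84=122  45^85=146  45^86=57
  45^87=60  45^88=28  45^89=91  45^90=87  45^91=74
  45^92=157  45^93=51  45^94=124  45^95=69  45^96=99
  45^97=113  45^98=75  45^99=35  45^100=72  45^101=67
  45^102=9  45^103=71  45^104=22  45^105=155  45^106=128
  45^107=82  45^108=16  45^109=52  45^110=2  45^111=90
  45^112=42  45^113=53  45^114=47  45^115=111  45^116=152
Found 152 at exponent 116.

116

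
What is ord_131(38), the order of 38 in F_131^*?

65

The order of 38 must divide p − 1 = 130 = 2 · 5 · 13.
Divisors: 1, 2, 5, 10, 13, 26, 65, 130.
Check each in increasing order: 38^1 ≡ 38;  38^2 ≡ 3;  38^5 ≡ 80;  38^10 ≡ 112;  38^13 ≡ 61;  38^26 ≡ 53;  38^65 ≡ 1.
Smallest exponent giving 1 is 65.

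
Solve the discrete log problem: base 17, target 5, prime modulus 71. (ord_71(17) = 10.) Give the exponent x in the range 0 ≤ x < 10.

2

Successive powers of 17 modulo 71:
  17^0=1  17^1=17  17^2=5
So 17^2 ≡ 5 (mod 71), giving x = 2.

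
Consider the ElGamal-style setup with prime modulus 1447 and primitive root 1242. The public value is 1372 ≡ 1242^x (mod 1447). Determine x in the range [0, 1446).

Baby-step giant-step with m = ceil(sqrt(1446)) = 39.
Baby table (1242^j mod 1447 for j=0..38):
  0:1  1:1242  2:62  3:313  4:950  5:595  6:1020  7:715
  8:1019  9:920  10:957  11:607  12:7  13:12  14:434  15:744
  16:862  17:1271  18:1352  19:664  20:1345  21:652  22:911  23:1355
  24:49  25:84  26:144  27:867  28:246  29:215  30:782  31:307
  32:733  33:223  34:589  35:803  36:343  37:588  38:1008
Giant step factor: 1242^(-39) ≡ 999 (mod 1447).
Scan 1372·999^i mod 1447 for i = 0, 1, …:
  i=0: 1372   i=1: 319   i=2: 341   i=3: 614
  i=4: 1305   i=5: 1395   i=6: 144
Match at i=6, j=26: x = 6·39 + 26 = 260.

260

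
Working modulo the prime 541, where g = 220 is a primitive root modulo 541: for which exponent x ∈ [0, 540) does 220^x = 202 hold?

Baby-step giant-step with m = ceil(sqrt(540)) = 24.
Baby table (220^j mod 541 for j=0..23):
  0:1  1:220  2:251  3:38  4:245  5:341  6:362  7:113
  8:515  9:231  10:507  11:94  12:122  13:331  14:326  15:308
  16:135  17:486  18:343  19:261  20:74  21:50  22:180  23:107
Giant step factor: 220^(-24) ≡ 125 (mod 541).
Scan 202·125^i mod 541 for i = 0, 1, …:
  i=0: 202   i=1: 364   i=2: 56   i=3: 508
  i=4: 203   i=5: 489   i=6: 533   i=7: 82
  i=8: 512   i=9: 162     …   i=20: 325
  i=21: 50
Match at i=21, j=21: x = 21·24 + 21 = 525.

525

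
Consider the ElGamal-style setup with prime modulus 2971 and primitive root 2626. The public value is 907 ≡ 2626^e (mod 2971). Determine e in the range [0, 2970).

2097

Baby-step giant-step with m = ceil(sqrt(2970)) = 55.
Baby table (2626^j mod 2971 for j=0..54):
  0:1  1:2626  2:185  3:1537  4:1544  5:2100  6:424  7:2270
  8:1194  9:1039  10:1036  11:2071  12:1516  13:2847  14:1186  15:828
  16:2527  17:1659  18:1048  19:902  20:765  21:494  22:1888  23:2260
  24:1673  25:2160  26:521  27:1486  28:1313  29:1578  30:2254  31:772
  32:1050  33:212  34:1135  35:597  36:2005  37:518  38:2521  39:758
  40:2909  41:593  42:414  43:2749  44:2315  45:524  46:451  47:1868
  48:247  49:944  50:1130  51:2322  52:1080  53:1746  54:743
Giant step factor: 2626^(-55) ≡ 1197 (mod 2971).
Scan 907·1197^i mod 2971 for i = 0, 1, …:
  i=0: 907   i=1: 1264   i=2: 769   i=3: 2454
  i=4: 2090   i=5: 148   i=6: 1867   i=7: 607
  i=8: 1655   i=9: 2349     …   i=37: 1784
  i=38: 2270
Match at i=38, j=7: e = 38·55 + 7 = 2097.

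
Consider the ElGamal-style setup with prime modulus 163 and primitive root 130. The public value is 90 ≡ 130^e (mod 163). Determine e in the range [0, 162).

158

Baby-step giant-step with m = ceil(sqrt(162)) = 13.
Baby table (130^j mod 163 for j=0..12):
  0:1  1:130  2:111  3:86  4:96  5:92  6:61  7:106
  8:88  9:30  10:151  11:70  12:135
Giant step factor: 130^(-13) ≡ 3 (mod 163).
Scan 90·3^i mod 163 for i = 0, 1, …:
  i=0: 90   i=1: 107   i=2: 158   i=3: 148
  i=4: 118   i=5: 28   i=6: 84   i=7: 89
  i=8: 104   i=9: 149   i=10: 121   i=11: 37
  i=12: 111
Match at i=12, j=2: e = 12·13 + 2 = 158.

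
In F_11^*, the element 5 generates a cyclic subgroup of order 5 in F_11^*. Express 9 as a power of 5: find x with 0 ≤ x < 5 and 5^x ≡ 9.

4

Successive powers of 5 modulo 11:
  5^0=1  5^1=5  5^2=3  5^3=4  5^4=9
So 5^4 ≡ 9 (mod 11), giving x = 4.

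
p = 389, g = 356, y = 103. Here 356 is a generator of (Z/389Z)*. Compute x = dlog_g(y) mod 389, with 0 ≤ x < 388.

Baby-step giant-step with m = ceil(sqrt(388)) = 20.
Baby table (356^j mod 389 for j=0..19):
  0:1  1:356  2:311  3:240  4:249  5:341  6:28  7:243
  8:150  9:107  10:359  11:212  12:6  13:191  14:310  15:273
  16:327  17:101  18:168  19:291
Giant step factor: 356^(-20) ≡ 169 (mod 389).
Scan 103·169^i mod 389 for i = 0, 1, …:
  i=0: 103   i=1: 291
Match at i=1, j=19: x = 1·20 + 19 = 39.

39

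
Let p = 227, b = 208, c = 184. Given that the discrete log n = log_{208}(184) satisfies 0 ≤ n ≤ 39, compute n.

11

Compute 208^0 mod 227 = 1, then multiply by 208 repeatedly:
  208^0=1  208^1=208  208^2=134  208^3=178  208^4=23
  208^5=17  208^6=131  208^7=8  208^8=75  208^9=164
  208^10=62  208^11=184
Found 184 at exponent 11.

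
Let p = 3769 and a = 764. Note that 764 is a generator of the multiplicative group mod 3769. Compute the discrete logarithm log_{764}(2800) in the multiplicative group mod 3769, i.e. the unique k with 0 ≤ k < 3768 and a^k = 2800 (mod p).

3431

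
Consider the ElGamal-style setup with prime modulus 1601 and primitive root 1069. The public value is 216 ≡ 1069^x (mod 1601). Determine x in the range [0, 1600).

1413

Baby-step giant-step with m = ceil(sqrt(1600)) = 40.
Baby table (1069^j mod 1601 for j=0..39):
  0:1  1:1069  2:1248  3:479  4:1332  5:619  6:498  7:830
  8:316  9:1594  10:522  11:870  12:1450  13:282  14:470  15:1317
  16:594  17:990  18:49  19:1149  20:314  21:1057  22:1228  23:1513
  24:387  25:645  26:1075  27:1258  28:1563  29:1004  30:606  31:1010
  32:616  33:493  34:288  35:480  36:800  37:266  38:977  39:561
Giant step factor: 1069^(-40) ≡ 863 (mod 1601).
Scan 216·863^i mod 1601 for i = 0, 1, …:
  i=0: 216   i=1: 692   i=2: 23   i=3: 637
  i=4: 588   i=5: 1528   i=6: 1041   i=7: 222
  i=8: 1067   i=9: 246     …   i=34: 1106
  i=35: 282
Match at i=35, j=13: x = 35·40 + 13 = 1413.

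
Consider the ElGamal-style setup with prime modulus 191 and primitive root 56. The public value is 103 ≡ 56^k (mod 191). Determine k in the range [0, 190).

Baby-step giant-step with m = ceil(sqrt(190)) = 14.
Baby table (56^j mod 191 for j=0..13):
  0:1  1:56  2:80  3:87  4:97  5:84  6:120  7:35
  8:50  9:126  10:180  11:148  12:75  13:189
Giant step factor: 56^(-14) ≡ 162 (mod 191).
Scan 103·162^i mod 191 for i = 0, 1, …:
  i=0: 103   i=1: 69   i=2: 100   i=3: 156
  i=4: 60   i=5: 170   i=6: 36   i=7: 102
  i=8: 98   i=9: 23   i=10: 97
Match at i=10, j=4: k = 10·14 + 4 = 144.

144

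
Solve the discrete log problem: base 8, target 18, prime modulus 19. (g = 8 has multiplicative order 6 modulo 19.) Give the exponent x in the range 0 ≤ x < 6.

3

Successive powers of 8 modulo 19:
  8^0=1  8^1=8  8^2=7  8^3=18
So 8^3 ≡ 18 (mod 19), giving x = 3.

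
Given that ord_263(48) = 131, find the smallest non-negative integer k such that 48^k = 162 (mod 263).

Baby-step giant-step with m = ceil(sqrt(131)) = 12.
Baby table (48^j mod 263 for j=0..11):
  0:1  1:48  2:200  3:132  4:24  5:100  6:66  7:12
  8:50  9:33  10:6  11:25
Giant step factor: 48^(-12) ≡ 16 (mod 263).
Scan 162·16^i mod 263 for i = 0, 1, …:
  i=0: 162   i=1: 225   i=2: 181   i=3: 3
  i=4: 48
Match at i=4, j=1: k = 4·12 + 1 = 49.

49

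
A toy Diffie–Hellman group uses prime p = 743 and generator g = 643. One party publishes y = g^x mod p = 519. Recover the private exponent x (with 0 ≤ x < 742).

Baby-step giant-step with m = ceil(sqrt(742)) = 28.
Baby table (643^j mod 743 for j=0..27):
  0:1  1:643  2:341  3:78  4:373  5:593  6:140  7:117
  8:188  9:518  10:210  11:547  12:282  13:34  14:315  15:449
  16:423  17:51  18:101  19:302  20:263  21:448  22:523  23:453
  24:23  25:672  26:413  27:308
Giant step factor: 643^(-28) ≡ 280 (mod 743).
Scan 519·280^i mod 743 for i = 0, 1, …:
  i=0: 519   i=1: 435   i=2: 691   i=3: 300
  i=4: 41   i=5: 335   i=6: 182   i=7: 436
  i=8: 228   i=9: 685     …   i=14: 372
  i=15: 140
Match at i=15, j=6: x = 15·28 + 6 = 426.

426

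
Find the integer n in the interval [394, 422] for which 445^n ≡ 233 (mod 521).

Compute 445^394 mod 521 = 202, then multiply by 445 repeatedly:
  445^394=202  445^395=278  445^396=233
Found 233 at exponent 396.

396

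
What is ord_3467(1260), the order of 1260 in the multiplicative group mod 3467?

The order of 1260 must divide p − 1 = 3466 = 2 · 1733.
Divisors: 1, 2, 1733, 3466.
Check each in increasing order: 1260^1 ≡ 1260;  1260^2 ≡ 3181;  1260^1733 ≡ 1.
Smallest exponent giving 1 is 1733.

1733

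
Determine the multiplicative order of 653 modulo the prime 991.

990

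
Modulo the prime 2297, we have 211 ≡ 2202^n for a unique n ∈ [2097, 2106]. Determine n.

2101

Compute 2202^2097 mod 2297 = 2246, then multiply by 2202 repeatedly:
  2202^2097=2246  2202^2098=251  2202^2099=1422  2202^2100=433  2202^2101=211
Found 211 at exponent 2101.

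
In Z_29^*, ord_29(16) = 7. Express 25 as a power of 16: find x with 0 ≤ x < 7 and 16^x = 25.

4

Successive powers of 16 modulo 29:
  16^0=1  16^1=16  16^2=24  16^3=7  16^4=25
So 16^4 ≡ 25 (mod 29), giving x = 4.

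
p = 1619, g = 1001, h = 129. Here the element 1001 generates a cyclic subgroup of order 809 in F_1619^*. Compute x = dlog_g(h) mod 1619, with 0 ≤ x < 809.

650

Baby-step giant-step with m = ceil(sqrt(809)) = 29.
Baby table (1001^j mod 1619 for j=0..28):
  0:1  1:1001  2:1459  3:121  4:1315  5:68  6:70  7:453
  8:133  9:375  10:1386  11:1522  12:43  13:949  14:1215  15:346
  16:1499  17:1305  18:1391  19:51  20:862  21:1554  22:1314  23:686
  24:230  25:332  26:437  27:307  28:1316
Giant step factor: 1001^(-29) ≡ 1410 (mod 1619).
Scan 129·1410^i mod 1619 for i = 0, 1, …:
  i=0: 129   i=1: 562   i=2: 729   i=3: 1444
  i=4: 957   i=5: 743   i=6: 137   i=7: 509
  i=8: 473   i=9: 1521     …   i=21: 635
  i=22: 43
Match at i=22, j=12: x = 22·29 + 12 = 650.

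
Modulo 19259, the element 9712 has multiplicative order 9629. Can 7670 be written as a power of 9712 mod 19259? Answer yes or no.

no

7670 ∈ ⟨9712⟩ iff 7670^9629 ≡ 1 (mod 19259), since |⟨9712⟩| = 9629.
7670^9629 mod 19259 = 19258.
Since 19258 ≠ 1, 7670 does not lie in the subgroup.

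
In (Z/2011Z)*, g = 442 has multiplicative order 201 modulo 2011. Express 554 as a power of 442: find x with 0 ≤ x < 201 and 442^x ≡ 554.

39

Baby-step giant-step with m = ceil(sqrt(201)) = 15.
Baby table (442^j mod 2011 for j=0..14):
  0:1  1:442  2:297  3:559  4:1736  5:1121  6:776  7:1122
  8:1218  9:1419  10:1777  11:1144  12:887  13:1920  14:2009
Giant step factor: 442^(-15) ≡ 480 (mod 2011).
Scan 554·480^i mod 2011 for i = 0, 1, …:
  i=0: 554   i=1: 468   i=2: 1419
Match at i=2, j=9: x = 2·15 + 9 = 39.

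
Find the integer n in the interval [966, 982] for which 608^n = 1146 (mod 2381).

Compute 608^966 mod 2381 = 2140, then multiply by 608 repeatedly:
  608^966=2140  608^967=1094  608^968=853  608^969=1947  608^970=419
  608^971=2366  608^972=404  608^973=389  608^974=793  608^975=1182
  608^976=1975  608^977=776  608^978=370  608^979=1146
Found 1146 at exponent 979.

979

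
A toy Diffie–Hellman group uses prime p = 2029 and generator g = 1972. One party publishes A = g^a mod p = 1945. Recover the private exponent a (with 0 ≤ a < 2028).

Baby-step giant-step with m = ceil(sqrt(2028)) = 46.
Baby table (1972^j mod 2029 for j=0..45):
  0:1  1:1972  2:1220  3:1475  4:1143  5:1806  6:537  7:1855
  8:1802  9:765  10:1033  11:1989  12:251  13:1925  14:1870  15:947
  16:804  17:839  18:873  19:964  20:1864  21:1289  22:1600  23:105
  24:102  25:273  26:671  27:304  28:933  29:1602  30:2020  31:513
  32:1194  33:928  34:1887  35:2007  36:1254  37:1566  38:14  39:1231
  40:848  41:360  42:1799  43:936  44:1431  45:1622
Giant step factor: 1972^(-46) ≡ 1501 (mod 2029).
Scan 1945·1501^i mod 2029 for i = 0, 1, …:
  i=0: 1945   i=1: 1743   i=2: 862   i=3: 1389
  i=4: 1106   i=5: 384   i=6: 148   i=7: 987
  i=8: 317   i=9: 1031     …   i=14: 1084
  i=15: 1855
Match at i=15, j=7: a = 15·46 + 7 = 697.

697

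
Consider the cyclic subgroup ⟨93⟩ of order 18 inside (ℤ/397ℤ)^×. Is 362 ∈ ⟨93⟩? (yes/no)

⟨93⟩ has order 18; its elements mod 397 are {1, 14, 34, 35, 79, 85, 93, 111, 196, 201, 286, 304, 312, 318, 362, 363, 383, 396}.
362 is in this set.

yes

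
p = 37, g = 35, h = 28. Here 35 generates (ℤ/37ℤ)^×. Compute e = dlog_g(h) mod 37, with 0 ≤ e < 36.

34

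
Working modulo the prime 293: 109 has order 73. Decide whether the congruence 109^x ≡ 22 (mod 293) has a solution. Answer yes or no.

yes

22 ∈ ⟨109⟩ iff 22^73 ≡ 1 (mod 293), since |⟨109⟩| = 73.
22^73 mod 293 = 1.
Since 1 = 1, 22 lies in the subgroup.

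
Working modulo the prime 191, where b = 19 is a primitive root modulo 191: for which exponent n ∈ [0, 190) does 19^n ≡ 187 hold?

Baby-step giant-step with m = ceil(sqrt(190)) = 14.
Baby table (19^j mod 191 for j=0..13):
  0:1  1:19  2:170  3:174  4:59  5:166  6:98  7:143
  8:43  9:53  10:52  11:33  12:54  13:71
Giant step factor: 19^(-14) ≡ 16 (mod 191).
Scan 187·16^i mod 191 for i = 0, 1, …:
  i=0: 187   i=1: 127   i=2: 122   i=3: 42
  i=4: 99   i=5: 56   i=6: 132   i=7: 11
  i=8: 176   i=9: 142   i=10: 171   i=11: 62
  i=12: 37   i=13: 19
Match at i=13, j=1: n = 13·14 + 1 = 183.

183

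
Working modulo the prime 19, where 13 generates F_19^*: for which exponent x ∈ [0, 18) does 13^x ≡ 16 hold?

Successive powers of 13 modulo 19:
  13^0=1  13^1=13  13^2=17  13^3=12  13^4=4  13^5=14
  13^6=11  13^7=10  13^8=16
So 13^8 ≡ 16 (mod 19), giving x = 8.

8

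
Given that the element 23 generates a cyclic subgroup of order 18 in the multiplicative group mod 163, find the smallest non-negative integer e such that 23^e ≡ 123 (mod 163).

Successive powers of 23 modulo 163:
  23^0=1  23^1=23  23^2=40  23^3=105  23^4=133  23^5=125
  23^6=104  23^7=110  23^8=85  23^9=162  23^10=140  23^11=123
So 23^11 ≡ 123 (mod 163), giving e = 11.

11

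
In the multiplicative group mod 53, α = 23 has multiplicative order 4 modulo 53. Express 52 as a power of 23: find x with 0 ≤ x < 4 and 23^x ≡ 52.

Successive powers of 23 modulo 53:
  23^0=1  23^1=23  23^2=52
So 23^2 ≡ 52 (mod 53), giving x = 2.

2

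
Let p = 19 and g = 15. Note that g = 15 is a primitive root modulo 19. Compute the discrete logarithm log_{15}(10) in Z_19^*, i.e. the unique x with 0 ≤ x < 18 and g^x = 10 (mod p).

13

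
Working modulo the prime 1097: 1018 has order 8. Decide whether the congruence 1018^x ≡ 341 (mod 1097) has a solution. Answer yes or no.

yes

341 ∈ ⟨1018⟩ iff 341^8 ≡ 1 (mod 1097), since |⟨1018⟩| = 8.
341^8 mod 1097 = 1.
Since 1 = 1, 341 lies in the subgroup.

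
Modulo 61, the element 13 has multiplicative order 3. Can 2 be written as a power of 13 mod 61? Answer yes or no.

2 ∈ ⟨13⟩ iff 2^3 ≡ 1 (mod 61), since |⟨13⟩| = 3.
2^3 mod 61 = 8.
Since 8 ≠ 1, 2 does not lie in the subgroup.

no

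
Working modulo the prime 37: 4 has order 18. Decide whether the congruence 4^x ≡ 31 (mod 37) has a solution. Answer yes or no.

no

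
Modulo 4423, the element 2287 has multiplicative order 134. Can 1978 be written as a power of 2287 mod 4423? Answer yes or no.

1978 ∈ ⟨2287⟩ iff 1978^134 ≡ 1 (mod 4423), since |⟨2287⟩| = 134.
1978^134 mod 4423 = 1.
Since 1 = 1, 1978 lies in the subgroup.

yes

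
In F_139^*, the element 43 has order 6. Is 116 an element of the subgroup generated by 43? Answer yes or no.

no

⟨43⟩ has order 6; its elements mod 139 are {1, 42, 43, 96, 97, 138}.
116 is not in this set.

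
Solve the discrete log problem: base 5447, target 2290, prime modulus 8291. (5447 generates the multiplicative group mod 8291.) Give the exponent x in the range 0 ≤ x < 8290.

3674

Baby-step giant-step with m = ceil(sqrt(8290)) = 92.
Baby table (5447^j mod 8291 for j=0..91):
  0:1  1:5447  2:4611  3:2678  4:3197  5:2959  6:8260  7:5254
  8:6297  9:8183  10:385  11:7763  12:961  13:2946  14:3777  15:3348
  16:4647  17:8077  18:3373  19:8166  20:7278  21:3995  22:5181  23:6634
  24:3220  25:3875  26:6530  27:520  28:5209  29:1621  30:7963  31:4240
  32:4845  33:462  34:4341  35:7786  36:1877  37:1216  38:7334  39:2260
  40:6376  41:7364  42:8141  43:3759  44:4794  45:4559  46:1328  47:3864
  48:4650  49:7836  50:624  51:7909  52:287  53:4581  54:5088  55:5814
  56:5529  57:3551  58:7685  59:7227  60:8092  61:2168  62:2712  63:5993
  64:2204  65:8111  66:6169  67:7411  68:7129  69:4910  70:6295  71:5580
  72:7745  73:2407  74:2858  75:5319  76:3839  77:1131  78:344  79:2
  80:2603  81:931  82:5356  83:6394  84:5918  85:8229  86:2217  87:4303
  88:8075  89:770  90:7235  91:1922
Giant step factor: 5447^(-92) ≡ 3615 (mod 8291).
Scan 2290·3615^i mod 8291 for i = 0, 1, …:
  i=0: 2290   i=1: 3932   i=2: 3406   i=3: 555
  i=4: 8194   i=5: 5858   i=6: 1456   i=7: 6946
  i=8: 4642   i=9: 8137     …   i=38: 4239
  i=39: 2217
Match at i=39, j=86: x = 39·92 + 86 = 3674.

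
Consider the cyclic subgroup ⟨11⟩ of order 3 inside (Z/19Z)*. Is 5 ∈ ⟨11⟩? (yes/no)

no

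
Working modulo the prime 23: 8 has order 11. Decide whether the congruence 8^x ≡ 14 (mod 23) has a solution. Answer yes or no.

no

⟨8⟩ has order 11; its elements mod 23 are {1, 2, 3, 4, 6, 8, 9, 12, 13, 16, 18}.
14 is not in this set.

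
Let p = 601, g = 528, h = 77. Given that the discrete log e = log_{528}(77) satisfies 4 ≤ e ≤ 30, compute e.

22

Compute 528^4 mod 601 = 390, then multiply by 528 repeatedly:
  528^4=390  528^5=378  528^6=52  528^7=411  528^8=47
  528^9=175  528^10=447  528^11=424  528^12=300  528^13=337
  528^14=40  528^15=85  528^16=406  528^17=412  528^18=575
  528^19=95  528^20=277  528^21=213  528^22=77
Found 77 at exponent 22.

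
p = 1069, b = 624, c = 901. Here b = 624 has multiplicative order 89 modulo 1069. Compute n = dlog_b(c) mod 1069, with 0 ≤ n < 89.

44

Baby-step giant-step with m = ceil(sqrt(89)) = 10.
Baby table (624^j mod 1069 for j=0..9):
  0:1  1:624  2:260  3:821  4:253  5:729  6:571  7:327
  8:938  9:569
Giant step factor: 624^(-10) ≡ 1004 (mod 1069).
Scan 901·1004^i mod 1069 for i = 0, 1, …:
  i=0: 901   i=1: 230   i=2: 16   i=3: 29
  i=4: 253
Match at i=4, j=4: n = 4·10 + 4 = 44.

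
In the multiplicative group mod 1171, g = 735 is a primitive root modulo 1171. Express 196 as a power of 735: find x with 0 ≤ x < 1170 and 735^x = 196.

884

Baby-step giant-step with m = ceil(sqrt(1170)) = 35.
Baby table (735^j mod 1171 for j=0..34):
  0:1  1:735  2:394  3:353  4:664  5:904  6:483  7:192
  8:600  9:704  10:1029  11:1020  12:260  13:227  14:563  15:442
  16:503  17:840  18:283  19:738  20:257  21:364  22:552  23:554
  24:853  25:470  26:5  27:162  28:799  29:594  30:978  31:1007
  32:73  33:960  34:658
Giant step factor: 735^(-35) ≡ 502 (mod 1171).
Scan 196·502^i mod 1171 for i = 0, 1, …:
  i=0: 196   i=1: 28   i=2: 4   i=3: 837
  i=4: 956   i=5: 973   i=6: 139   i=7: 689
  i=8: 433   i=9: 731     …   i=24: 244
  i=25: 704
Match at i=25, j=9: x = 25·35 + 9 = 884.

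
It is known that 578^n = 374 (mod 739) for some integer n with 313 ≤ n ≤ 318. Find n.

313

Compute 578^313 mod 739 = 374, then multiply by 578 repeatedly:
  578^313=374
Found 374 at exponent 313.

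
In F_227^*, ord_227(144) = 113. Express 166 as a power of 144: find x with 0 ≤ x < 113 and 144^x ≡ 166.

Baby-step giant-step with m = ceil(sqrt(113)) = 11.
Baby table (144^j mod 227 for j=0..10):
  0:1  1:144  2:79  3:26  4:112  5:11  6:222  7:188
  8:59  9:97  10:121
Giant step factor: 144^(-11) ≡ 33 (mod 227).
Scan 166·33^i mod 227 for i = 0, 1, …:
  i=0: 166   i=1: 30   i=2: 82   i=3: 209
  i=4: 87   i=5: 147   i=6: 84   i=7: 48
  i=8: 222
Match at i=8, j=6: x = 8·11 + 6 = 94.

94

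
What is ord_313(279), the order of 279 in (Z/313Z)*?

312

The order of 279 must divide p − 1 = 312 = 2^3 · 3 · 13.
Divisors: 1, 2, 3, 4, 6, 8, 12, 13, 24, 26, 39, 52, 78, 104, 156, 312.
Check each in increasing order: 279^1 ≡ 279;  279^2 ≡ 217;  279^3 ≡ 134;  279^4 ≡ 139;  279^6 ≡ 115;  279^8 ≡ 228;  279^12 ≡ 79;  279^13 ≡ 131;  279^24 ≡ 294;  279^26 ≡ 259;  279^39 ≡ 125;  279^52 ≡ 99;  279^78 ≡ 288;  279^104 ≡ 98;  279^156 ≡ 312;  279^312 ≡ 1.
Smallest exponent giving 1 is 312.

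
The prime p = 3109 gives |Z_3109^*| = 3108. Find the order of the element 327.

The order of 327 must divide p − 1 = 3108 = 2^2 · 3 · 7 · 37.
Divisors: 1, 2, 3, 4, 6, 7, 12, 14, 21, 28, 37, 42, 74, 84, 111, 148, 222, 259, 444, 518, 777, 1036, 1554, 3108.
Check each in increasing order: 327^1 ≡ 327;  327^2 ≡ 1223;  327^3 ≡ 1969;  327^4 ≡ 300;  327^6 ≡ 38;  327^7 ≡ 3099;  327^12 ≡ 1444;  327^14 ≡ 100;  327^21 ≡ 2109;  327^28 ≡ 673;  327^37 ≡ 1842;  327^42 ≡ 2011;  327^74 ≡ 1045;  327^84 ≡ 2421;  327^111 ≡ 419;  327^148 ≡ 766;  327^222 ≡ 1457;  327^259 ≡ 727;  327^444 ≡ 2511;  327^518 ≡ 3108;  327^777 ≡ 2382;  327^1036 ≡ 1.
Smallest exponent giving 1 is 1036.

1036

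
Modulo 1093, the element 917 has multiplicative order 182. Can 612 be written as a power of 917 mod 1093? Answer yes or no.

no

612 ∈ ⟨917⟩ iff 612^182 ≡ 1 (mod 1093), since |⟨917⟩| = 182.
612^182 mod 1093 = 152.
Since 152 ≠ 1, 612 does not lie in the subgroup.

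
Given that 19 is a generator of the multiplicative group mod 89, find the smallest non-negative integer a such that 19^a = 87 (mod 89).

52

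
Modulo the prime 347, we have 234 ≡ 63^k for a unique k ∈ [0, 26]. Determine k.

Compute 63^0 mod 347 = 1, then multiply by 63 repeatedly:
  63^0=1  63^1=63  63^2=152  63^3=207  63^4=202
  63^5=234
Found 234 at exponent 5.

5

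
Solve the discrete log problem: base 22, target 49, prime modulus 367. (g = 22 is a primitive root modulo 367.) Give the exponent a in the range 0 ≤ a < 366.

210

Baby-step giant-step with m = ceil(sqrt(366)) = 20.
Baby table (22^j mod 367 for j=0..19):
  0:1  1:22  2:117  3:5  4:110  5:218  6:25  7:183
  8:356  9:125  10:181  11:312  12:258  13:171  14:92  15:189
  16:121  17:93  18:211  19:238
Giant step factor: 22^(-20) ≡ 191 (mod 367).
Scan 49·191^i mod 367 for i = 0, 1, …:
  i=0: 49   i=1: 184   i=2: 279   i=3: 74
  i=4: 188   i=5: 309   i=6: 299   i=7: 224
  i=8: 212   i=9: 122   i=10: 181
Match at i=10, j=10: a = 10·20 + 10 = 210.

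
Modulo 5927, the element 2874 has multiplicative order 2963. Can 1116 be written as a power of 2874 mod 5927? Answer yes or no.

yes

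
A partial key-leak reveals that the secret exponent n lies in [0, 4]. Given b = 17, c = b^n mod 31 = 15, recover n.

3

Compute 17^0 mod 31 = 1, then multiply by 17 repeatedly:
  17^0=1  17^1=17  17^2=10  17^3=15
Found 15 at exponent 3.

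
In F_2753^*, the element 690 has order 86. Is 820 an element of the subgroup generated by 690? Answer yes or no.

820 ∈ ⟨690⟩ iff 820^86 ≡ 1 (mod 2753), since |⟨690⟩| = 86.
820^86 mod 2753 = 1.
Since 1 = 1, 820 lies in the subgroup.

yes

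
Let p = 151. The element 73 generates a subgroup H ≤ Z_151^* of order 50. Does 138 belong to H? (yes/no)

138 ∈ ⟨73⟩ iff 138^50 ≡ 1 (mod 151), since |⟨73⟩| = 50.
138^50 mod 151 = 118.
Since 118 ≠ 1, 138 does not lie in the subgroup.

no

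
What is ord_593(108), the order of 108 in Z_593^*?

592

The order of 108 must divide p − 1 = 592 = 2^4 · 37.
Divisors: 1, 2, 4, 8, 16, 37, 74, 148, 296, 592.
Check each in increasing order: 108^1 ≡ 108;  108^2 ≡ 397;  108^4 ≡ 464;  108^8 ≡ 37;  108^16 ≡ 183;  108^37 ≡ 94;  108^74 ≡ 534;  108^148 ≡ 516;  108^296 ≡ 592;  108^592 ≡ 1.
Smallest exponent giving 1 is 592.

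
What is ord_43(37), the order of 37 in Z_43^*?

The order of 37 must divide p − 1 = 42 = 2 · 3 · 7.
Divisors: 1, 2, 3, 6, 7, 14, 21, 42.
Check each in increasing order: 37^1 ≡ 37;  37^2 ≡ 36;  37^3 ≡ 42;  37^6 ≡ 1.
Smallest exponent giving 1 is 6.

6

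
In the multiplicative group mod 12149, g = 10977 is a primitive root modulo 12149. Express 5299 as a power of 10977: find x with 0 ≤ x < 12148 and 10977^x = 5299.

Baby-step giant-step with m = ceil(sqrt(12148)) = 111.
Baby table (10977^j mod 12149 for j=0..110):
  0:1  1:10977  2:747  3:11393  4:11304  5:6271  6:533  7:7072
  8:9383  9:10118  10:11277  11:1468  12:4662  13:3186  14:7900  15:10887
  16:9035  17:4908  18:6450  19:9427  20:7146  21:7698  22:4651  23:3929
  24:11832  25:7054  26:6181  27:8821  28:587  29:4529  30:1125  31:5741
  32:2094  33:12079  34:9146  35:8455  36:4324  37:10554  38:10543  39:11286
  40:3069  41:11385  42:8531  43:295  44:6581  45:1683  46:7811  47:5854
  48:3297  49:11447  50:8761  51:10162  52:8305  53:10038  54:7845  55:2453
  56:4397  57:10041  58:4329  59:4694  60:2129  61:7506  62:10993  63:6293
  64:11196  65:11357  66:4900  67:3677  68:3451  69:1045  70:2309  71:3079
  72:11814  73:3852  74:4884  75:10280  76:3648  77:992  78:3680  79:12084
  80:3286  81:41  82:544  83:6329  84:5451  85:1802  86:1982  87:9704
  88:10525  89:8084  90:1772  91:695  92:11592  93:8907  94:9136  95:8026
  96:9003  97:5965  98:6844  99:9321  100:9888  101:1410  102:11893  103:8456
  104:3152  105:11301  106:9787  107:10441  108:9340  109:11918  110:3454
Giant step factor: 10977^(-111) ≡ 12090 (mod 12149).
Scan 5299·12090^i mod 12149 for i = 0, 1, …:
  i=0: 5299   i=1: 3233   i=2: 3637   i=3: 4099
  i=4: 1139   i=5: 5693   i=6: 4285   i=7: 2314
  i=8: 9262   i=9: 247     …   i=50: 9523
  i=51: 9146
Match at i=51, j=34: x = 51·111 + 34 = 5695.

5695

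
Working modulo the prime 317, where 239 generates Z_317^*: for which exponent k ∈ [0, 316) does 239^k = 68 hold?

Baby-step giant-step with m = ceil(sqrt(316)) = 18.
Baby table (239^j mod 317 for j=0..17):
  0:1  1:239  2:61  3:314  4:234  5:134  6:9  7:249
  8:232  9:290  10:204  11:255  12:81  13:22  14:186  15:74
  16:251  17:76
Giant step factor: 239^(-18) ≡ 307 (mod 317).
Scan 68·307^i mod 317 for i = 0, 1, …:
  i=0: 68   i=1: 271   i=2: 143   i=3: 155
  i=4: 35   i=5: 284   i=6: 13   i=7: 187
  i=8: 32   i=9: 314
Match at i=9, j=3: k = 9·18 + 3 = 165.

165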